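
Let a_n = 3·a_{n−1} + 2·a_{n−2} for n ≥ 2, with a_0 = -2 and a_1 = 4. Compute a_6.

With companion matrix A = [[3, 2], [1, 0]], [a_n, a_{n−1}]ᵀ = A·[a_{n−1}, a_{n−2}]ᵀ, so [a_6, a_5]ᵀ = A⁵·[a_1, a_0]ᵀ.
A⁵ = [[495, 278], [139, 78]], giving [a_6, a_5]ᵀ = [[1424], [400]].

1424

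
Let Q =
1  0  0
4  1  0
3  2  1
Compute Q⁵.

[[1, 0, 0], [20, 1, 0], [95, 10, 1]]

Q = I + N where N = [[0, 0, 0], [4, 0, 0], [3, 2, 0]] is strictly lower-triangular, so N³ = 0.
(I + N)⁵ = I + 5·N + 10·N² = [[1, 0, 0], [20, 1, 0], [95, 10, 1]].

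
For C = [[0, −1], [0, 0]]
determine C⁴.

[[0, 0], [0, 0]]

C is strictly triangular, hence nilpotent: C² = 0, so C⁴ = 0.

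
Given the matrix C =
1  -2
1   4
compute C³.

tr C = 5 and det C = 6, so the characteristic polynomial is λ² − (5)λ + (6) with roots 2 and 3.
Eigenvectors give P = [[-2, -1], [1, 1]] with P⁻¹ = [[-1, -1], [1, 2]], and C = P·diag(2, 3)·P⁻¹.
Then C³ = P·diag(8, 27)·P⁻¹ = [[-16, -27], [8, 27]] · [[-1, -1], [1, 2]] = [[-11, -38], [19, 46]].

[[-11, -38], [19, 46]]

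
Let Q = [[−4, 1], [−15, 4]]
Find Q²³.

Q² = I (check: tr Q = 0 and det Q = −1), so Q²³ = Q since 23 is odd.

[[−4, 1], [−15, 4]]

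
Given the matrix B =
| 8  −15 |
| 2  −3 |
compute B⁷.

tr B = 5 and det B = 6, so the characteristic polynomial is λ² − (5)λ + (6) with roots 2 and 3.
Eigenvectors give P = [[−5, −3], [−2, −1]] with P⁻¹ = [[1, −3], [−2, 5]], and B = P·diag(2, 3)·P⁻¹.
Then B⁷ = P·diag(128, 2187)·P⁻¹ = [[−640, −6561], [−256, −2187]] · [[1, −3], [−2, 5]] = [[12482, −30885], [4118, −10167]].

[[12482, −30885], [4118, −10167]]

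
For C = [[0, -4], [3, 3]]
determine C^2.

[[-12, -12], [9, -3]]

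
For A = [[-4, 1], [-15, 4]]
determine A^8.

[[1, 0], [0, 1]]

A² = I (check: tr A = 0 and det A = -1), so A^8 = I since 8 is even.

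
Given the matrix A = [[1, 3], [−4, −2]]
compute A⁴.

A² = [[−11, −3], [4, −8]]
A³ = [[1, −27], [36, 28]]
A⁴ = [[109, 57], [−76, 52]]

[[109, 57], [−76, 52]]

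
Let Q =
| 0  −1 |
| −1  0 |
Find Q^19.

Q² = I (check: tr Q = 0 and det Q = −1), so Q^19 = Q since 19 is odd.

[[0, −1], [−1, 0]]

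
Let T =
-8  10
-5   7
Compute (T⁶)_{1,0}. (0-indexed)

665

tr T = -1 and det T = -6, so the characteristic polynomial is λ² − (-1)λ + (-6) with roots 2 and -3.
Eigenvectors give P = [[1, 2], [1, 1]] with P⁻¹ = [[-1, 2], [1, -1]], and T = P·diag(2, -3)·P⁻¹.
Then T⁶ = P·diag(64, 729)·P⁻¹ = [[64, 1458], [64, 729]] · [[-1, 2], [1, -1]] = [[1394, -1330], [665, -601]].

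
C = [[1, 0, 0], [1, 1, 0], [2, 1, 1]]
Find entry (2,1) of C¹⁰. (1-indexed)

C = I + N where N = [[0, 0, 0], [1, 0, 0], [2, 1, 0]] is strictly lower-triangular, so N³ = 0.
(I + N)¹⁰ = I + 10·N + 45·N² = [[1, 0, 0], [10, 1, 0], [65, 10, 1]].

10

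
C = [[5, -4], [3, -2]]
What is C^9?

[[2045, -2044], [1533, -1532]]

tr C = 3 and det C = 2, so the characteristic polynomial is λ² − (3)λ + (2) with roots 1 and 2.
Eigenvectors give P = [[-1, 4], [-1, 3]] with P⁻¹ = [[3, -4], [1, -1]], and C = P·diag(1, 2)·P⁻¹.
Then C^9 = P·diag(1, 512)·P⁻¹ = [[-1, 2048], [-1, 1536]] · [[3, -4], [1, -1]] = [[2045, -2044], [1533, -1532]].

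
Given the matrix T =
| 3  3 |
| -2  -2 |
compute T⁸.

[[3, 3], [-2, -2]]

T² = T (a projection; rank 1, trace 1), so T⁸ = T.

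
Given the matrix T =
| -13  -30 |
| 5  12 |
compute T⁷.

[[-6817, -13890], [2315, 4758]]

tr T = -1 and det T = -6, so the characteristic polynomial is λ² − (-1)λ + (-6) with roots -3 and 2.
Eigenvectors give P = [[3, -2], [-1, 1]] with P⁻¹ = [[1, 2], [1, 3]], and T = P·diag(-3, 2)·P⁻¹.
Then T⁷ = P·diag(-2187, 128)·P⁻¹ = [[-6561, -256], [2187, 128]] · [[1, 2], [1, 3]] = [[-6817, -13890], [2315, 4758]].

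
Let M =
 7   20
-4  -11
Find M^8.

[[-26239, -65600], [13120, 32801]]

tr M = -4 and det M = 3, so the characteristic polynomial is λ² − (-4)λ + (3) with roots -3 and -1.
Eigenvectors give P = [[-2, 5], [1, -2]] with P⁻¹ = [[2, 5], [1, 2]], and M = P·diag(-3, -1)·P⁻¹.
Then M^8 = P·diag(6561, 1)·P⁻¹ = [[-13122, 5], [6561, -2]] · [[2, 5], [1, 2]] = [[-26239, -65600], [13120, 32801]].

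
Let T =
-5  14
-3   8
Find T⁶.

[[-377, 882], [-189, 442]]

tr T = 3 and det T = 2, so the characteristic polynomial is λ² − (3)λ + (2) with roots 2 and 1.
Eigenvectors give P = [[2, 7], [1, 3]] with P⁻¹ = [[-3, 7], [1, -2]], and T = P·diag(2, 1)·P⁻¹.
Then T⁶ = P·diag(64, 1)·P⁻¹ = [[128, 7], [64, 3]] · [[-3, 7], [1, -2]] = [[-377, 882], [-189, 442]].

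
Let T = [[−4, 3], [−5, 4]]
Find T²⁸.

[[1, 0], [0, 1]]

T² = I (check: tr T = 0 and det T = −1), so T²⁸ = I since 28 is even.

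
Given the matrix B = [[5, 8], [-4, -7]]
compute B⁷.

[[2189, 4376], [-2188, -4375]]

tr B = -2 and det B = -3, so the characteristic polynomial is λ² − (-2)λ + (-3) with roots -3 and 1.
Eigenvectors give P = [[1, -2], [-1, 1]] with P⁻¹ = [[-1, -2], [-1, -1]], and B = P·diag(-3, 1)·P⁻¹.
Then B⁷ = P·diag(-2187, 1)·P⁻¹ = [[-2187, -2], [2187, 1]] · [[-1, -2], [-1, -1]] = [[2189, 4376], [-2188, -4375]].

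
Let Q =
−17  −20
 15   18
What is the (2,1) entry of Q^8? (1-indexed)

18915

tr Q = 1 and det Q = −6, so the characteristic polynomial is λ² − (1)λ + (−6) with roots −2 and 3.
Eigenvectors give P = [[−4, −1], [3, 1]] with P⁻¹ = [[−1, −1], [3, 4]], and Q = P·diag(−2, 3)·P⁻¹.
Then Q^8 = P·diag(256, 6561)·P⁻¹ = [[−1024, −6561], [768, 6561]] · [[−1, −1], [3, 4]] = [[−18659, −25220], [18915, 25476]].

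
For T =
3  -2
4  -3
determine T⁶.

[[1, 0], [0, 1]]

T² = I (check: tr T = 0 and det T = -1), so T⁶ = I since 6 is even.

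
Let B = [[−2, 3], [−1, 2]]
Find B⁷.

[[−2, 3], [−1, 2]]

B² = I (check: tr B = 0 and det B = −1), so B⁷ = B since 7 is odd.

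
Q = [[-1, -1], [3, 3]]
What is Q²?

[[-2, -2], [6, 6]]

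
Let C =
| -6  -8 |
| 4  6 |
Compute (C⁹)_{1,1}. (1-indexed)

tr C = 0 and det C = -4, so the characteristic polynomial is λ² − (0)λ + (-4) with roots -2 and 2.
Eigenvectors give P = [[-2, -1], [1, 1]] with P⁻¹ = [[-1, -1], [1, 2]], and C = P·diag(-2, 2)·P⁻¹.
Then C⁹ = P·diag(-512, 512)·P⁻¹ = [[1024, -512], [-512, 512]] · [[-1, -1], [1, 2]] = [[-1536, -2048], [1024, 1536]].

-1536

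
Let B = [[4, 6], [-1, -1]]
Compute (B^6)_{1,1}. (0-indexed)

tr B = 3 and det B = 2, so the characteristic polynomial is λ² − (3)λ + (2) with roots 2 and 1.
Eigenvectors give P = [[-3, -2], [1, 1]] with P⁻¹ = [[-1, -2], [1, 3]], and B = P·diag(2, 1)·P⁻¹.
Then B^6 = P·diag(64, 1)·P⁻¹ = [[-192, -2], [64, 1]] · [[-1, -2], [1, 3]] = [[190, 378], [-63, -125]].

-125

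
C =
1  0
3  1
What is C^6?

C = I + N where N = [[0, 0], [3, 0]] is strictly lower-triangular, so N^2 = 0.
(I + N)^6 = I + 6·N = [[1, 0], [18, 1]].

[[1, 0], [18, 1]]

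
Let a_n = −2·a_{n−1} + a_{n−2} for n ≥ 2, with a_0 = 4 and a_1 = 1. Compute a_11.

With companion matrix Q = [[−2, 1], [1, 0]], [a_n, a_{n−1}]ᵀ = Q·[a_{n−1}, a_{n−2}]ᵀ, so [a_11, a_10]ᵀ = Q¹⁰·[a_1, a_0]ᵀ.
Q¹⁰ = [[5741, −2378], [−2378, 985]], giving [a_11, a_10]ᵀ = [[−3771], [1562]].

−3771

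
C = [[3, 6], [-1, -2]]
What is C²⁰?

C² = C (a projection; rank 1, trace 1), so C²⁰ = C.

[[3, 6], [-1, -2]]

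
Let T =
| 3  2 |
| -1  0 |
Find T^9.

[[1023, 1022], [-511, -510]]

tr T = 3 and det T = 2, so the characteristic polynomial is λ² − (3)λ + (2) with roots 2 and 1.
Eigenvectors give P = [[2, -1], [-1, 1]] with P⁻¹ = [[1, 1], [1, 2]], and T = P·diag(2, 1)·P⁻¹.
Then T^9 = P·diag(512, 1)·P⁻¹ = [[1024, -1], [-512, 1]] · [[1, 1], [1, 2]] = [[1023, 1022], [-511, -510]].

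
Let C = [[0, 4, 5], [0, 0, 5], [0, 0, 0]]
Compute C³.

C is strictly triangular, hence nilpotent: C³ = 0, so C³ = 0.

[[0, 0, 0], [0, 0, 0], [0, 0, 0]]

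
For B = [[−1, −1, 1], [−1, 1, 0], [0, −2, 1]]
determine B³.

[[0, −4, 2], [−2, 4, −1], [2, −8, 3]]

B² = [[2, −2, 0], [0, 2, −1], [2, −4, 1]]
B³ = [[0, −4, 2], [−2, 4, −1], [2, −8, 3]]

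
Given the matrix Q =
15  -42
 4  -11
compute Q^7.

[[15303, -45906], [4372, -13115]]

tr Q = 4 and det Q = 3, so the characteristic polynomial is λ² − (4)λ + (3) with roots 3 and 1.
Eigenvectors give P = [[7, -3], [2, -1]] with P⁻¹ = [[1, -3], [2, -7]], and Q = P·diag(3, 1)·P⁻¹.
Then Q^7 = P·diag(2187, 1)·P⁻¹ = [[15309, -3], [4374, -1]] · [[1, -3], [2, -7]] = [[15303, -45906], [4372, -13115]].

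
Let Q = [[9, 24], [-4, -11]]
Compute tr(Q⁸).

6562

tr Q = -2 and det Q = -3, so the characteristic polynomial is λ² − (-2)λ + (-3) with roots 1 and -3.
Eigenvectors give P = [[3, -2], [-1, 1]] with P⁻¹ = [[1, 2], [1, 3]], and Q = P·diag(1, -3)·P⁻¹.
Then Q⁸ = P·diag(1, 6561)·P⁻¹ = [[3, -13122], [-1, 6561]] · [[1, 2], [1, 3]] = [[-13119, -39360], [6560, 19681]].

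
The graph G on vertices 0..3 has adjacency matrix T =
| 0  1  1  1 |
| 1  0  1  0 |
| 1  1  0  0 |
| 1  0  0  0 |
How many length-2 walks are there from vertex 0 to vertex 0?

3

The number of length-2 walks from vertex 0 to vertex 0 is entry (0,0) of T^2, where T is the adjacency matrix.
T^2 = [[3, 1, 1, 0], [1, 2, 1, 1], [1, 1, 2, 1], [0, 1, 1, 1]]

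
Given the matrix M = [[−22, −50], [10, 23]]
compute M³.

[[−148, −350], [70, 167]]

tr M = 1 and det M = −6, so the characteristic polynomial is λ² − (1)λ + (−6) with roots 3 and −2.
Eigenvectors give P = [[−2, 5], [1, −2]] with P⁻¹ = [[2, 5], [1, 2]], and M = P·diag(3, −2)·P⁻¹.
Then M³ = P·diag(27, −8)·P⁻¹ = [[−54, −40], [27, 16]] · [[2, 5], [1, 2]] = [[−148, −350], [70, 167]].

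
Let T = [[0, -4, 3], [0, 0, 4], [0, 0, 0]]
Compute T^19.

[[0, 0, 0], [0, 0, 0], [0, 0, 0]]

T is strictly triangular, hence nilpotent: T^3 = 0, so T^19 = 0.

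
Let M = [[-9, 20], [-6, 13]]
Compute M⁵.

[[-1209, 2420], [-726, 1453]]

tr M = 4 and det M = 3, so the characteristic polynomial is λ² − (4)λ + (3) with roots 3 and 1.
Eigenvectors give P = [[-5, 2], [-3, 1]] with P⁻¹ = [[1, -2], [3, -5]], and M = P·diag(3, 1)·P⁻¹.
Then M⁵ = P·diag(243, 1)·P⁻¹ = [[-1215, 2], [-729, 1]] · [[1, -2], [3, -5]] = [[-1209, 2420], [-726, 1453]].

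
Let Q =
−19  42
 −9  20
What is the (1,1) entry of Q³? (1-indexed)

−55

tr Q = 1 and det Q = −2, so the characteristic polynomial is λ² − (1)λ + (−2) with roots −1 and 2.
Eigenvectors give P = [[7, 2], [3, 1]] with P⁻¹ = [[1, −2], [−3, 7]], and Q = P·diag(−1, 2)·P⁻¹.
Then Q³ = P·diag(−1, 8)·P⁻¹ = [[−7, 16], [−3, 8]] · [[1, −2], [−3, 7]] = [[−55, 126], [−27, 62]].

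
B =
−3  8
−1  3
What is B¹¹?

B² = I (check: tr B = 0 and det B = −1), so B¹¹ = B since 11 is odd.

[[−3, 8], [−1, 3]]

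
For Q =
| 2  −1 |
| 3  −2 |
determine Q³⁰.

Q² = I (check: tr Q = 0 and det Q = −1), so Q³⁰ = I since 30 is even.

[[1, 0], [0, 1]]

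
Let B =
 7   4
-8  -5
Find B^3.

[[55, 28], [-56, -29]]

tr B = 2 and det B = -3, so the characteristic polynomial is λ² − (2)λ + (-3) with roots -1 and 3.
Eigenvectors give P = [[-1, -1], [2, 1]] with P⁻¹ = [[1, 1], [-2, -1]], and B = P·diag(-1, 3)·P⁻¹.
Then B^3 = P·diag(-1, 27)·P⁻¹ = [[1, -27], [-2, 27]] · [[1, 1], [-2, -1]] = [[55, 28], [-56, -29]].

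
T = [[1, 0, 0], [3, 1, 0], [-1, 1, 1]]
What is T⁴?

T = I + N where N = [[0, 0, 0], [3, 0, 0], [-1, 1, 0]] is strictly lower-triangular, so N³ = 0.
(I + N)⁴ = I + 4·N + 6·N² = [[1, 0, 0], [12, 1, 0], [14, 4, 1]].

[[1, 0, 0], [12, 1, 0], [14, 4, 1]]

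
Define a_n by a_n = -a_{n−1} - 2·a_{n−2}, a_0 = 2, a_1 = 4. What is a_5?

With companion matrix Q = [[-1, -2], [1, 0]], [a_n, a_{n−1}]ᵀ = Q·[a_{n−1}, a_{n−2}]ᵀ, so [a_5, a_4]ᵀ = Q^4·[a_1, a_0]ᵀ.
Q^4 = [[-1, -6], [3, 2]], giving [a_5, a_4]ᵀ = [[-16], [16]].

-16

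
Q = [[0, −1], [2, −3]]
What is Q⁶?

[[−62, 63], [−126, 127]]

tr Q = −3 and det Q = 2, so the characteristic polynomial is λ² − (−3)λ + (2) with roots −2 and −1.
Eigenvectors give P = [[−1, −1], [−2, −1]] with P⁻¹ = [[1, −1], [−2, 1]], and Q = P·diag(−2, −1)·P⁻¹.
Then Q⁶ = P·diag(64, 1)·P⁻¹ = [[−64, −1], [−128, −1]] · [[1, −1], [−2, 1]] = [[−62, 63], [−126, 127]].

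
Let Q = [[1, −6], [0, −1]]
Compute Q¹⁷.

[[1, −6], [0, −1]]

Q² = I (check: tr Q = 0 and det Q = −1), so Q¹⁷ = Q since 17 is odd.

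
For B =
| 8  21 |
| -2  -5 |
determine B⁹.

tr B = 3 and det B = 2, so the characteristic polynomial is λ² − (3)λ + (2) with roots 2 and 1.
Eigenvectors give P = [[7, -3], [-2, 1]] with P⁻¹ = [[1, 3], [2, 7]], and B = P·diag(2, 1)·P⁻¹.
Then B⁹ = P·diag(512, 1)·P⁻¹ = [[3584, -3], [-1024, 1]] · [[1, 3], [2, 7]] = [[3578, 10731], [-1022, -3065]].

[[3578, 10731], [-1022, -3065]]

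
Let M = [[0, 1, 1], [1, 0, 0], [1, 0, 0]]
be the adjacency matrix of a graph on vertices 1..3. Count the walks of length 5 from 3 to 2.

0

The number of length-5 walks from vertex 3 to vertex 2 is entry (3,2) of M⁵, where M is the adjacency matrix.
M² = [[2, 0, 0], [0, 1, 1], [0, 1, 1]]
M³ = [[0, 2, 2], [2, 0, 0], [2, 0, 0]]
M⁴ = [[4, 0, 0], [0, 2, 2], [0, 2, 2]]
M⁵ = [[0, 4, 4], [4, 0, 0], [4, 0, 0]]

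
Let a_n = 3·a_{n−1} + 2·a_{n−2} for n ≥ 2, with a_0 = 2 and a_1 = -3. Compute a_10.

-149489

With companion matrix B = [[3, 2], [1, 0]], [a_n, a_{n−1}]ᵀ = B·[a_{n−1}, a_{n−2}]ᵀ, so [a_10, a_9]ᵀ = B^9·[a_1, a_0]ᵀ.
B^9 = [[79647, 44726], [22363, 12558]], giving [a_10, a_9]ᵀ = [[-149489], [-41973]].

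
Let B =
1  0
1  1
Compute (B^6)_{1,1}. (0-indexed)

1

B = I + N where N = [[0, 0], [1, 0]] is strictly lower-triangular, so N^2 = 0.
(I + N)^6 = I + 6·N = [[1, 0], [6, 1]].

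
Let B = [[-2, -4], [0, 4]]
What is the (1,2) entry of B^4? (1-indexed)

-160

B^2 = [[4, -8], [0, 16]]
B^3 = [[-8, -48], [0, 64]]
B^4 = [[16, -160], [0, 256]]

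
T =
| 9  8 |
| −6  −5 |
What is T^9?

[[78729, 78728], [−59046, −59045]]

tr T = 4 and det T = 3, so the characteristic polynomial is λ² − (4)λ + (3) with roots 1 and 3.
Eigenvectors give P = [[−1, 4], [1, −3]] with P⁻¹ = [[3, 4], [1, 1]], and T = P·diag(1, 3)·P⁻¹.
Then T^9 = P·diag(1, 19683)·P⁻¹ = [[−1, 78732], [1, −59049]] · [[3, 4], [1, 1]] = [[78729, 78728], [−59046, −59045]].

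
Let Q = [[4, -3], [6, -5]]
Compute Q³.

[[10, -9], [18, -17]]

tr Q = -1 and det Q = -2, so the characteristic polynomial is λ² − (-1)λ + (-2) with roots 1 and -2.
Eigenvectors give P = [[1, -1], [1, -2]] with P⁻¹ = [[2, -1], [1, -1]], and Q = P·diag(1, -2)·P⁻¹.
Then Q³ = P·diag(1, -8)·P⁻¹ = [[1, 8], [1, 16]] · [[2, -1], [1, -1]] = [[10, -9], [18, -17]].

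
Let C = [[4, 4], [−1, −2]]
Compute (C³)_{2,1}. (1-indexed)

C² = [[12, 8], [−2, 0]]
C³ = [[40, 32], [−8, −8]]

−8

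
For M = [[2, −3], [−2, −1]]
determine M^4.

M^2 = [[10, −3], [−2, 7]]
M^3 = [[26, −27], [−18, −1]]
M^4 = [[106, −51], [−34, 55]]

[[106, −51], [−34, 55]]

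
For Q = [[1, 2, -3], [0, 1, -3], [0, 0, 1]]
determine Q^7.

Q = I + N where N = [[0, 2, -3], [0, 0, -3], [0, 0, 0]] is strictly upper-triangular, so N^3 = 0.
(I + N)^7 = I + 7·N + 21·N^2 = [[1, 14, -147], [0, 1, -21], [0, 0, 1]].

[[1, 14, -147], [0, 1, -21], [0, 0, 1]]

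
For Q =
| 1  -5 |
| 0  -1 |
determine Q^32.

Q² = I (check: tr Q = 0 and det Q = -1), so Q^32 = I since 32 is even.

[[1, 0], [0, 1]]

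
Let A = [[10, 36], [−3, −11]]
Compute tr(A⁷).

tr A = −1 and det A = −2, so the characteristic polynomial is λ² − (−1)λ + (−2) with roots −2 and 1.
Eigenvectors give P = [[−3, 4], [1, −1]] with P⁻¹ = [[1, 4], [1, 3]], and A = P·diag(−2, 1)·P⁻¹.
Then A⁷ = P·diag(−128, 1)·P⁻¹ = [[384, 4], [−128, −1]] · [[1, 4], [1, 3]] = [[388, 1548], [−129, −515]].

−127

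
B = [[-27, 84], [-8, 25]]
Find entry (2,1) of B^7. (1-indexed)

-4376

tr B = -2 and det B = -3, so the characteristic polynomial is λ² − (-2)λ + (-3) with roots -3 and 1.
Eigenvectors give P = [[7, 3], [2, 1]] with P⁻¹ = [[1, -3], [-2, 7]], and B = P·diag(-3, 1)·P⁻¹.
Then B^7 = P·diag(-2187, 1)·P⁻¹ = [[-15309, 3], [-4374, 1]] · [[1, -3], [-2, 7]] = [[-15315, 45948], [-4376, 13129]].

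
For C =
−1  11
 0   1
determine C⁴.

C² = I (check: tr C = 0 and det C = −1), so C⁴ = I since 4 is even.

[[1, 0], [0, 1]]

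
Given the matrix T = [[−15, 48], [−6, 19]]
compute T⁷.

tr T = 4 and det T = 3, so the characteristic polynomial is λ² − (4)λ + (3) with roots 1 and 3.
Eigenvectors give P = [[3, −8], [1, −3]] with P⁻¹ = [[3, −8], [1, −3]], and T = P·diag(1, 3)·P⁻¹.
Then T⁷ = P·diag(1, 2187)·P⁻¹ = [[3, −17496], [1, −6561]] · [[3, −8], [1, −3]] = [[−17487, 52464], [−6558, 19675]].

[[−17487, 52464], [−6558, 19675]]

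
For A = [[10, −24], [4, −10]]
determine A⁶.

tr A = 0 and det A = −4, so the characteristic polynomial is λ² − (0)λ + (−4) with roots 2 and −2.
Eigenvectors give P = [[−3, −2], [−1, −1]] with P⁻¹ = [[−1, 2], [1, −3]], and A = P·diag(2, −2)·P⁻¹.
Then A⁶ = P·diag(64, 64)·P⁻¹ = [[−192, −128], [−64, −64]] · [[−1, 2], [1, −3]] = [[64, 0], [0, 64]].

[[64, 0], [0, 64]]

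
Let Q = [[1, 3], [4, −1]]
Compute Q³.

[[13, 39], [52, −13]]

Q² = [[13, 0], [0, 13]]
Q³ = [[13, 39], [52, −13]]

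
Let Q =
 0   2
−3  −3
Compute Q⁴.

Q² = [[−6, −6], [9, 3]]
Q³ = [[18, 6], [−9, 9]]
Q⁴ = [[−18, 18], [−27, −45]]

[[−18, 18], [−27, −45]]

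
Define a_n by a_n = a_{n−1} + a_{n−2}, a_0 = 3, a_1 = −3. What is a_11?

With companion matrix A = [[1, 1], [1, 0]], [a_n, a_{n−1}]ᵀ = A·[a_{n−1}, a_{n−2}]ᵀ, so [a_11, a_10]ᵀ = A¹⁰·[a_1, a_0]ᵀ.
A¹⁰ = [[89, 55], [55, 34]], giving [a_11, a_10]ᵀ = [[−102], [−63]].

−102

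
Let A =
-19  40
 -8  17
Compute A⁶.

[[3641, -7280], [1456, -2911]]

tr A = -2 and det A = -3, so the characteristic polynomial is λ² − (-2)λ + (-3) with roots -3 and 1.
Eigenvectors give P = [[5, 2], [2, 1]] with P⁻¹ = [[1, -2], [-2, 5]], and A = P·diag(-3, 1)·P⁻¹.
Then A⁶ = P·diag(729, 1)·P⁻¹ = [[3645, 2], [1458, 1]] · [[1, -2], [-2, 5]] = [[3641, -7280], [1456, -2911]].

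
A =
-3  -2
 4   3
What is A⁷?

[[-3, -2], [4, 3]]

A² = I (check: tr A = 0 and det A = -1), so A⁷ = A since 7 is odd.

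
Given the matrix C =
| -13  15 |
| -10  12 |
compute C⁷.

tr C = -1 and det C = -6, so the characteristic polynomial is λ² − (-1)λ + (-6) with roots 2 and -3.
Eigenvectors give P = [[1, 3], [1, 2]] with P⁻¹ = [[-2, 3], [1, -1]], and C = P·diag(2, -3)·P⁻¹.
Then C⁷ = P·diag(128, -2187)·P⁻¹ = [[128, -6561], [128, -4374]] · [[-2, 3], [1, -1]] = [[-6817, 6945], [-4630, 4758]].

[[-6817, 6945], [-4630, 4758]]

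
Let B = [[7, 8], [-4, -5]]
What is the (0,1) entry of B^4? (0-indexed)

160

tr B = 2 and det B = -3, so the characteristic polynomial is λ² − (2)λ + (-3) with roots -1 and 3.
Eigenvectors give P = [[-1, -2], [1, 1]] with P⁻¹ = [[1, 2], [-1, -1]], and B = P·diag(-1, 3)·P⁻¹.
Then B^4 = P·diag(1, 81)·P⁻¹ = [[-1, -162], [1, 81]] · [[1, 2], [-1, -1]] = [[161, 160], [-80, -79]].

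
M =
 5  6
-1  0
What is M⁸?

tr M = 5 and det M = 6, so the characteristic polynomial is λ² − (5)λ + (6) with roots 2 and 3.
Eigenvectors give P = [[-2, 3], [1, -1]] with P⁻¹ = [[1, 3], [1, 2]], and M = P·diag(2, 3)·P⁻¹.
Then M⁸ = P·diag(256, 6561)·P⁻¹ = [[-512, 19683], [256, -6561]] · [[1, 3], [1, 2]] = [[19171, 37830], [-6305, -12354]].

[[19171, 37830], [-6305, -12354]]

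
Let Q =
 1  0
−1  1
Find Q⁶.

Q = I + N where N = [[0, 0], [−1, 0]] is strictly lower-triangular, so N² = 0.
(I + N)⁶ = I + 6·N = [[1, 0], [−6, 1]].

[[1, 0], [−6, 1]]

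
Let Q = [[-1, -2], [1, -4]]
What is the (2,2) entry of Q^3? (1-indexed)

-46

tr Q = -5 and det Q = 6, so the characteristic polynomial is λ² − (-5)λ + (6) with roots -2 and -3.
Eigenvectors give P = [[2, 1], [1, 1]] with P⁻¹ = [[1, -1], [-1, 2]], and Q = P·diag(-2, -3)·P⁻¹.
Then Q^3 = P·diag(-8, -27)·P⁻¹ = [[-16, -27], [-8, -27]] · [[1, -1], [-1, 2]] = [[11, -38], [19, -46]].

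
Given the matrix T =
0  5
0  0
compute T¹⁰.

[[0, 0], [0, 0]]

T is strictly triangular, hence nilpotent: T² = 0, so T¹⁰ = 0.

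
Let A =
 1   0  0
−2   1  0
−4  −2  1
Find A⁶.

[[1, 0, 0], [−12, 1, 0], [36, −12, 1]]

A = I + N where N = [[0, 0, 0], [−2, 0, 0], [−4, −2, 0]] is strictly lower-triangular, so N³ = 0.
(I + N)⁶ = I + 6·N + 15·N² = [[1, 0, 0], [−12, 1, 0], [36, −12, 1]].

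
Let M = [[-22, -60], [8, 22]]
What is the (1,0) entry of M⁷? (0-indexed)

tr M = 0 and det M = -4, so the characteristic polynomial is λ² − (0)λ + (-4) with roots 2 and -2.
Eigenvectors give P = [[-5, -3], [2, 1]] with P⁻¹ = [[1, 3], [-2, -5]], and M = P·diag(2, -2)·P⁻¹.
Then M⁷ = P·diag(128, -128)·P⁻¹ = [[-640, 384], [256, -128]] · [[1, 3], [-2, -5]] = [[-1408, -3840], [512, 1408]].

512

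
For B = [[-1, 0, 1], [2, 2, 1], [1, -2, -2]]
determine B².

[[2, -2, -3], [3, 2, 2], [-7, 0, 3]]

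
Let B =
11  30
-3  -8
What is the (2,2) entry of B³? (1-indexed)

-62

tr B = 3 and det B = 2, so the characteristic polynomial is λ² − (3)λ + (2) with roots 2 and 1.
Eigenvectors give P = [[10, -3], [-3, 1]] with P⁻¹ = [[1, 3], [3, 10]], and B = P·diag(2, 1)·P⁻¹.
Then B³ = P·diag(8, 1)·P⁻¹ = [[80, -3], [-24, 1]] · [[1, 3], [3, 10]] = [[71, 210], [-21, -62]].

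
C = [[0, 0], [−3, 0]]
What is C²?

[[0, 0], [0, 0]]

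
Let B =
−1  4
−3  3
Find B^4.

[[73, −112], [84, −39]]

B^2 = [[−11, 8], [−6, −3]]
B^3 = [[−13, −20], [15, −33]]
B^4 = [[73, −112], [84, −39]]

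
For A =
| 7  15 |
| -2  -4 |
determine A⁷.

tr A = 3 and det A = 2, so the characteristic polynomial is λ² − (3)λ + (2) with roots 1 and 2.
Eigenvectors give P = [[-5, -3], [2, 1]] with P⁻¹ = [[1, 3], [-2, -5]], and A = P·diag(1, 2)·P⁻¹.
Then A⁷ = P·diag(1, 128)·P⁻¹ = [[-5, -384], [2, 128]] · [[1, 3], [-2, -5]] = [[763, 1905], [-254, -634]].

[[763, 1905], [-254, -634]]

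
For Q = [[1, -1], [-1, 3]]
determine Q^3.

Q^2 = [[2, -4], [-4, 10]]
Q^3 = [[6, -14], [-14, 34]]

[[6, -14], [-14, 34]]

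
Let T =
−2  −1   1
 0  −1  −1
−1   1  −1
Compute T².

[[3, 4, −2], [1, 0, 2], [3, −1, −1]]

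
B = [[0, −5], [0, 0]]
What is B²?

[[0, 0], [0, 0]]

B is strictly triangular, hence nilpotent: B² = 0, so B² = 0.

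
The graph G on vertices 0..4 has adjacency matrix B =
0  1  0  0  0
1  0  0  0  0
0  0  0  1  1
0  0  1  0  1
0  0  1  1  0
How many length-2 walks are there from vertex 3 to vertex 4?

1

The number of length-2 walks from vertex 3 to vertex 4 is entry (3,4) of B², where B is the adjacency matrix.
B² = [[1, 0, 0, 0, 0], [0, 1, 0, 0, 0], [0, 0, 2, 1, 1], [0, 0, 1, 2, 1], [0, 0, 1, 1, 2]]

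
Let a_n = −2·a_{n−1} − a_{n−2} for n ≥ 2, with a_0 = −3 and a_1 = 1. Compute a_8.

With companion matrix T = [[−2, −1], [1, 0]], [a_n, a_{n−1}]ᵀ = T·[a_{n−1}, a_{n−2}]ᵀ, so [a_8, a_7]ᵀ = T⁷·[a_1, a_0]ᵀ.
T⁷ = [[−8, −7], [7, 6]], giving [a_8, a_7]ᵀ = [[13], [−11]].

13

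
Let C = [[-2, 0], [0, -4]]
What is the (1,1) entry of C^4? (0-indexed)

C^2 = [[4, 0], [0, 16]]
C^3 = [[-8, 0], [0, -64]]
C^4 = [[16, 0], [0, 256]]

256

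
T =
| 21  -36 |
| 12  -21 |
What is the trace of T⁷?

0

tr T = 0 and det T = -9, so the characteristic polynomial is λ² − (0)λ + (-9) with roots -3 and 3.
Eigenvectors give P = [[-3, 2], [-2, 1]] with P⁻¹ = [[1, -2], [2, -3]], and T = P·diag(-3, 3)·P⁻¹.
Then T⁷ = P·diag(-2187, 2187)·P⁻¹ = [[6561, 4374], [4374, 2187]] · [[1, -2], [2, -3]] = [[15309, -26244], [8748, -15309]].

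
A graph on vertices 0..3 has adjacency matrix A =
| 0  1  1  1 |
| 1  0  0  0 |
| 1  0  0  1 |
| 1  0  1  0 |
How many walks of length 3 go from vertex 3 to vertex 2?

3

The number of length-3 walks from vertex 3 to vertex 2 is entry (3,2) of A³, where A is the adjacency matrix.
A² = [[3, 0, 1, 1], [0, 1, 1, 1], [1, 1, 2, 1], [1, 1, 1, 2]]
A³ = [[2, 3, 4, 4], [3, 0, 1, 1], [4, 1, 2, 3], [4, 1, 3, 2]]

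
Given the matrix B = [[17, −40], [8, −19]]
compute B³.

[[113, −280], [56, −139]]

tr B = −2 and det B = −3, so the characteristic polynomial is λ² − (−2)λ + (−3) with roots 1 and −3.
Eigenvectors give P = [[−5, −2], [−2, −1]] with P⁻¹ = [[−1, 2], [2, −5]], and B = P·diag(1, −3)·P⁻¹.
Then B³ = P·diag(1, −27)·P⁻¹ = [[−5, 54], [−2, 27]] · [[−1, 2], [2, −5]] = [[113, −280], [56, −139]].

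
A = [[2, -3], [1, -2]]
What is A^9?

[[2, -3], [1, -2]]

A² = I (check: tr A = 0 and det A = -1), so A^9 = A since 9 is odd.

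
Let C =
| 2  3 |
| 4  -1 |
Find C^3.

C^2 = [[16, 3], [4, 13]]
C^3 = [[44, 45], [60, -1]]

[[44, 45], [60, -1]]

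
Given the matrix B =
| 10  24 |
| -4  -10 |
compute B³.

tr B = 0 and det B = -4, so the characteristic polynomial is λ² − (0)λ + (-4) with roots 2 and -2.
Eigenvectors give P = [[-3, -2], [1, 1]] with P⁻¹ = [[-1, -2], [1, 3]], and B = P·diag(2, -2)·P⁻¹.
Then B³ = P·diag(8, -8)·P⁻¹ = [[-24, 16], [8, -8]] · [[-1, -2], [1, 3]] = [[40, 96], [-16, -40]].

[[40, 96], [-16, -40]]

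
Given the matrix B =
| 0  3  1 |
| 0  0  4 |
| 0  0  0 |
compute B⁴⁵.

B is strictly triangular, hence nilpotent: B³ = 0, so B⁴⁵ = 0.

[[0, 0, 0], [0, 0, 0], [0, 0, 0]]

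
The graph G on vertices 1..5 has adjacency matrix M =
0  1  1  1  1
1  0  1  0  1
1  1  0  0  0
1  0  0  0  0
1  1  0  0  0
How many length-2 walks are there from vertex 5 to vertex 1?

The number of length-2 walks from vertex 5 to vertex 1 is entry (5,1) of M², where M is the adjacency matrix.
M² = [[4, 2, 1, 0, 1], [2, 3, 1, 1, 1], [1, 1, 2, 1, 2], [0, 1, 1, 1, 1], [1, 1, 2, 1, 2]]

1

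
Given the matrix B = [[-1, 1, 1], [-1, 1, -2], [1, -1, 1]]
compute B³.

[[-2, 2, 1], [-5, 5, -11], [4, -4, 7]]

B² = [[1, -1, -2], [-2, 2, -5], [1, -1, 4]]
B³ = [[-2, 2, 1], [-5, 5, -11], [4, -4, 7]]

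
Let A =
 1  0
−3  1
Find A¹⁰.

[[1, 0], [−30, 1]]

A = I + N where N = [[0, 0], [−3, 0]] is strictly lower-triangular, so N² = 0.
(I + N)¹⁰ = I + 10·N = [[1, 0], [−30, 1]].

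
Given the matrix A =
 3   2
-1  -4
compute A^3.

A^2 = [[7, -2], [1, 14]]
A^3 = [[23, 22], [-11, -54]]

[[23, 22], [-11, -54]]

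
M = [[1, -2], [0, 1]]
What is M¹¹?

M = I + N where N = [[0, -2], [0, 0]] is strictly upper-triangular, so N² = 0.
(I + N)¹¹ = I + 11·N = [[1, -22], [0, 1]].

[[1, -22], [0, 1]]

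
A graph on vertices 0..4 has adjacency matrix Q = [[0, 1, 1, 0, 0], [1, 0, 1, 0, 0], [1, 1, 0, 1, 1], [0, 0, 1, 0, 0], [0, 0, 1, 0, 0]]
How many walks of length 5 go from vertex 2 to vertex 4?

The number of length-5 walks from vertex 2 to vertex 4 is entry (2,4) of Q^5, where Q is the adjacency matrix.
Q^2 = [[2, 1, 1, 1, 1], [1, 2, 1, 1, 1], [1, 1, 4, 0, 0], [1, 1, 0, 1, 1], [1, 1, 0, 1, 1]]
Q^3 = [[2, 3, 5, 1, 1], [3, 2, 5, 1, 1], [5, 5, 2, 4, 4], [1, 1, 4, 0, 0], [1, 1, 4, 0, 0]]
Q^4 = [[8, 7, 7, 5, 5], [7, 8, 7, 5, 5], [7, 7, 18, 2, 2], [5, 5, 2, 4, 4], [5, 5, 2, 4, 4]]
Q^5 = [[14, 15, 25, 7, 7], [15, 14, 25, 7, 7], [25, 25, 18, 18, 18], [7, 7, 18, 2, 2], [7, 7, 18, 2, 2]]

18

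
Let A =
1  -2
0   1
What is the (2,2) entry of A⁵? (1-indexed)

1

A = I + N where N = [[0, -2], [0, 0]] is strictly upper-triangular, so N² = 0.
(I + N)⁵ = I + 5·N = [[1, -10], [0, 1]].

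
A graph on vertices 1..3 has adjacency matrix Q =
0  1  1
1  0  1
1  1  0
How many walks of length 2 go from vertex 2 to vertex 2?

2

The number of length-2 walks from vertex 2 to vertex 2 is entry (2,2) of Q^2, where Q is the adjacency matrix.
Q^2 = [[2, 1, 1], [1, 2, 1], [1, 1, 2]]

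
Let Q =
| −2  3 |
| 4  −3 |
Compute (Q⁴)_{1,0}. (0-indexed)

−740

Q² = [[16, −15], [−20, 21]]
Q³ = [[−92, 93], [124, −123]]
Q⁴ = [[556, −555], [−740, 741]]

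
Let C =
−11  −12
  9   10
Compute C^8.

[[1021, 1020], [−765, −764]]

tr C = −1 and det C = −2, so the characteristic polynomial is λ² − (−1)λ + (−2) with roots 1 and −2.
Eigenvectors give P = [[−1, 4], [1, −3]] with P⁻¹ = [[3, 4], [1, 1]], and C = P·diag(1, −2)·P⁻¹.
Then C^8 = P·diag(1, 256)·P⁻¹ = [[−1, 1024], [1, −768]] · [[3, 4], [1, 1]] = [[1021, 1020], [−765, −764]].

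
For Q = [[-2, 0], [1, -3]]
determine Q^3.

[[-8, 0], [19, -27]]

Q^2 = [[4, 0], [-5, 9]]
Q^3 = [[-8, 0], [19, -27]]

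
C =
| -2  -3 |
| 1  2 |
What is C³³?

C² = I (check: tr C = 0 and det C = -1), so C³³ = C since 33 is odd.

[[-2, -3], [1, 2]]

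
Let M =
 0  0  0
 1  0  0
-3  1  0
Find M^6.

M is strictly triangular, hence nilpotent: M^3 = 0, so M^6 = 0.

[[0, 0, 0], [0, 0, 0], [0, 0, 0]]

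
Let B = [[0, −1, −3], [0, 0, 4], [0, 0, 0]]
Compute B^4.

[[0, 0, 0], [0, 0, 0], [0, 0, 0]]

B is strictly triangular, hence nilpotent: B^3 = 0, so B^4 = 0.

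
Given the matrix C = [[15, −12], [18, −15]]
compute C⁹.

tr C = 0 and det C = −9, so the characteristic polynomial is λ² − (0)λ + (−9) with roots 3 and −3.
Eigenvectors give P = [[−1, 2], [−1, 3]] with P⁻¹ = [[−3, 2], [−1, 1]], and C = P·diag(3, −3)·P⁻¹.
Then C⁹ = P·diag(19683, −19683)·P⁻¹ = [[−19683, −39366], [−19683, −59049]] · [[−3, 2], [−1, 1]] = [[98415, −78732], [118098, −98415]].

[[98415, −78732], [118098, −98415]]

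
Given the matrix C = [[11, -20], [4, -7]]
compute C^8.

[[32801, -65600], [13120, -26239]]

tr C = 4 and det C = 3, so the characteristic polynomial is λ² − (4)λ + (3) with roots 3 and 1.
Eigenvectors give P = [[5, 2], [2, 1]] with P⁻¹ = [[1, -2], [-2, 5]], and C = P·diag(3, 1)·P⁻¹.
Then C^8 = P·diag(6561, 1)·P⁻¹ = [[32805, 2], [13122, 1]] · [[1, -2], [-2, 5]] = [[32801, -65600], [13120, -26239]].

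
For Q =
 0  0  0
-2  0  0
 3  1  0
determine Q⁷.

[[0, 0, 0], [0, 0, 0], [0, 0, 0]]

Q is strictly triangular, hence nilpotent: Q³ = 0, so Q⁷ = 0.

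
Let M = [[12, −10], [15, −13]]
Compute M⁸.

tr M = −1 and det M = −6, so the characteristic polynomial is λ² − (−1)λ + (−6) with roots −3 and 2.
Eigenvectors give P = [[2, 1], [3, 1]] with P⁻¹ = [[−1, 1], [3, −2]], and M = P·diag(−3, 2)·P⁻¹.
Then M⁸ = P·diag(6561, 256)·P⁻¹ = [[13122, 256], [19683, 256]] · [[−1, 1], [3, −2]] = [[−12354, 12610], [−18915, 19171]].

[[−12354, 12610], [−18915, 19171]]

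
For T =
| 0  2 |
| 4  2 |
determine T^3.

[[16, 24], [48, 40]]

T^2 = [[8, 4], [8, 12]]
T^3 = [[16, 24], [48, 40]]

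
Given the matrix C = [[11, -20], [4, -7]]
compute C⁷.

[[10931, -21860], [4372, -8743]]

tr C = 4 and det C = 3, so the characteristic polynomial is λ² − (4)λ + (3) with roots 3 and 1.
Eigenvectors give P = [[-5, 2], [-2, 1]] with P⁻¹ = [[-1, 2], [-2, 5]], and C = P·diag(3, 1)·P⁻¹.
Then C⁷ = P·diag(2187, 1)·P⁻¹ = [[-10935, 2], [-4374, 1]] · [[-1, 2], [-2, 5]] = [[10931, -21860], [4372, -8743]].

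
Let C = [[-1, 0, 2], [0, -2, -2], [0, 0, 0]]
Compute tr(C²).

5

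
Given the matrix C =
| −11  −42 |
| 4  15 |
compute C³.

tr C = 4 and det C = 3, so the characteristic polynomial is λ² − (4)λ + (3) with roots 1 and 3.
Eigenvectors give P = [[7, −3], [−2, 1]] with P⁻¹ = [[1, 3], [2, 7]], and C = P·diag(1, 3)·P⁻¹.
Then C³ = P·diag(1, 27)·P⁻¹ = [[7, −81], [−2, 27]] · [[1, 3], [2, 7]] = [[−155, −546], [52, 183]].

[[−155, −546], [52, 183]]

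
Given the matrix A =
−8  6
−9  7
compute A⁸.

tr A = −1 and det A = −2, so the characteristic polynomial is λ² − (−1)λ + (−2) with roots −2 and 1.
Eigenvectors give P = [[1, −2], [1, −3]] with P⁻¹ = [[3, −2], [1, −1]], and A = P·diag(−2, 1)·P⁻¹.
Then A⁸ = P·diag(256, 1)·P⁻¹ = [[256, −2], [256, −3]] · [[3, −2], [1, −1]] = [[766, −510], [765, −509]].

[[766, −510], [765, −509]]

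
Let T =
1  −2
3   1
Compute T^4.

[[1, 40], [−60, 1]]

T^2 = [[−5, −4], [6, −5]]
T^3 = [[−17, 6], [−9, −17]]
T^4 = [[1, 40], [−60, 1]]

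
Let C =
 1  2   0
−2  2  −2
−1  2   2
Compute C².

[[−3, 6, −4], [−4, −4, −8], [−7, 6, 0]]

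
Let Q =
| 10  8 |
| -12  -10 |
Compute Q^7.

[[640, 512], [-768, -640]]

tr Q = 0 and det Q = -4, so the characteristic polynomial is λ² − (0)λ + (-4) with roots -2 and 2.
Eigenvectors give P = [[-2, -1], [3, 1]] with P⁻¹ = [[1, 1], [-3, -2]], and Q = P·diag(-2, 2)·P⁻¹.
Then Q^7 = P·diag(-128, 128)·P⁻¹ = [[256, -128], [-384, 128]] · [[1, 1], [-3, -2]] = [[640, 512], [-768, -640]].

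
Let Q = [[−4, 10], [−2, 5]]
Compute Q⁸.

Q² = Q (a projection; rank 1, trace 1), so Q⁸ = Q.

[[−4, 10], [−2, 5]]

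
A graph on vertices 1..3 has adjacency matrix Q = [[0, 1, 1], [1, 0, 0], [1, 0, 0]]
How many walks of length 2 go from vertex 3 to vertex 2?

The number of length-2 walks from vertex 3 to vertex 2 is entry (3,2) of Q², where Q is the adjacency matrix.
Q² = [[2, 0, 0], [0, 1, 1], [0, 1, 1]]

1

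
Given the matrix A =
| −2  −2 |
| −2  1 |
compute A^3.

[[−20, −14], [−14, 1]]

A^2 = [[8, 2], [2, 5]]
A^3 = [[−20, −14], [−14, 1]]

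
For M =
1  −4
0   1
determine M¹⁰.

M = I + N where N = [[0, −4], [0, 0]] is strictly upper-triangular, so N² = 0.
(I + N)¹⁰ = I + 10·N = [[1, −40], [0, 1]].

[[1, −40], [0, 1]]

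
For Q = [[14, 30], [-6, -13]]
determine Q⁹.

[[2564, 5130], [-1026, -2053]]

tr Q = 1 and det Q = -2, so the characteristic polynomial is λ² − (1)λ + (-2) with roots 2 and -1.
Eigenvectors give P = [[5, -2], [-2, 1]] with P⁻¹ = [[1, 2], [2, 5]], and Q = P·diag(2, -1)·P⁻¹.
Then Q⁹ = P·diag(512, -1)·P⁻¹ = [[2560, 2], [-1024, -1]] · [[1, 2], [2, 5]] = [[2564, 5130], [-1026, -2053]].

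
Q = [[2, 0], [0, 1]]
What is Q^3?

[[8, 0], [0, 1]]

Q^2 = [[4, 0], [0, 1]]
Q^3 = [[8, 0], [0, 1]]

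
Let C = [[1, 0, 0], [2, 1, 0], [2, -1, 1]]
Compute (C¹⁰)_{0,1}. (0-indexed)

C = I + N where N = [[0, 0, 0], [2, 0, 0], [2, -1, 0]] is strictly lower-triangular, so N³ = 0.
(I + N)¹⁰ = I + 10·N + 45·N² = [[1, 0, 0], [20, 1, 0], [-70, -10, 1]].

0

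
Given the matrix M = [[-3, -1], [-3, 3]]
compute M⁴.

M² = [[12, 0], [0, 12]]
M³ = [[-36, -12], [-36, 36]]
M⁴ = [[144, 0], [0, 144]]

[[144, 0], [0, 144]]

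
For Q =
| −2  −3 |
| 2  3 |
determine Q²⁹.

Q² = Q (a projection; rank 1, trace 1), so Q²⁹ = Q.

[[−2, −3], [2, 3]]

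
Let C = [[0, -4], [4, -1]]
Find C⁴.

C² = [[-16, 4], [-4, -15]]
C³ = [[16, 60], [-60, 31]]
C⁴ = [[240, -124], [124, 209]]

[[240, -124], [124, 209]]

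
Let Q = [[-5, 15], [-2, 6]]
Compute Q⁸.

Q² = Q (a projection; rank 1, trace 1), so Q⁸ = Q.

[[-5, 15], [-2, 6]]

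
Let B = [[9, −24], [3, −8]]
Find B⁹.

B² = B (a projection; rank 1, trace 1), so B⁹ = B.

[[9, −24], [3, −8]]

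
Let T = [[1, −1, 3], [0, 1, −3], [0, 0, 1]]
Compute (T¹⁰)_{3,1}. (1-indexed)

T = I + N where N = [[0, −1, 3], [0, 0, −3], [0, 0, 0]] is strictly upper-triangular, so N³ = 0.
(I + N)¹⁰ = I + 10·N + 45·N² = [[1, −10, 165], [0, 1, −30], [0, 0, 1]].

0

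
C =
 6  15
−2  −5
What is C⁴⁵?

[[6, 15], [−2, −5]]

C² = C (a projection; rank 1, trace 1), so C⁴⁵ = C.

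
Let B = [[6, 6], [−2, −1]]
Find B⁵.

[[876, 1266], [−422, −601]]

tr B = 5 and det B = 6, so the characteristic polynomial is λ² − (5)λ + (6) with roots 3 and 2.
Eigenvectors give P = [[−2, 3], [1, −2]] with P⁻¹ = [[−2, −3], [−1, −2]], and B = P·diag(3, 2)·P⁻¹.
Then B⁵ = P·diag(243, 32)·P⁻¹ = [[−486, 96], [243, −64]] · [[−2, −3], [−1, −2]] = [[876, 1266], [−422, −601]].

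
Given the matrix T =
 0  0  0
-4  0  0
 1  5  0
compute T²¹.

T is strictly triangular, hence nilpotent: T³ = 0, so T²¹ = 0.

[[0, 0, 0], [0, 0, 0], [0, 0, 0]]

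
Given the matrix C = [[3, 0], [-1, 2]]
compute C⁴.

[[81, 0], [-65, 16]]

C² = [[9, 0], [-5, 4]]
C³ = [[27, 0], [-19, 8]]
C⁴ = [[81, 0], [-65, 16]]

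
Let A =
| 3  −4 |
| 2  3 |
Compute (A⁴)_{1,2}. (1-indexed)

−48

A² = [[1, −24], [12, 1]]
A³ = [[−45, −76], [38, −45]]
A⁴ = [[−287, −48], [24, −287]]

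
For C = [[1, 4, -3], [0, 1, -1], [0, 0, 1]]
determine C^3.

[[1, 12, -21], [0, 1, -3], [0, 0, 1]]

C = I + N where N = [[0, 4, -3], [0, 0, -1], [0, 0, 0]] is strictly upper-triangular, so N^3 = 0.
(I + N)^3 = I + 3·N + 3·N^2 = [[1, 12, -21], [0, 1, -3], [0, 0, 1]].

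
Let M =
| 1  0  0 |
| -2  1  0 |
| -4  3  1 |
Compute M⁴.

[[1, 0, 0], [-8, 1, 0], [-52, 12, 1]]

M = I + N where N = [[0, 0, 0], [-2, 0, 0], [-4, 3, 0]] is strictly lower-triangular, so N³ = 0.
(I + N)⁴ = I + 4·N + 6·N² = [[1, 0, 0], [-8, 1, 0], [-52, 12, 1]].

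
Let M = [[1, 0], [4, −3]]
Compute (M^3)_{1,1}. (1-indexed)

tr M = −2 and det M = −3, so the characteristic polynomial is λ² − (−2)λ + (−3) with roots −3 and 1.
Eigenvectors give P = [[0, 1], [−1, 1]] with P⁻¹ = [[1, −1], [1, 0]], and M = P·diag(−3, 1)·P⁻¹.
Then M^3 = P·diag(−27, 1)·P⁻¹ = [[0, 1], [27, 1]] · [[1, −1], [1, 0]] = [[1, 0], [28, −27]].

1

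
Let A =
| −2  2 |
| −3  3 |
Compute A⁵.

[[−2, 2], [−3, 3]]

A² = A (a projection; rank 1, trace 1), so A⁵ = A.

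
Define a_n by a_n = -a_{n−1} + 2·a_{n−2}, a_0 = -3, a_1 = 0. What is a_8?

-258

With companion matrix A = [[-1, 2], [1, 0]], [a_n, a_{n−1}]ᵀ = A·[a_{n−1}, a_{n−2}]ᵀ, so [a_8, a_7]ᵀ = A^7·[a_1, a_0]ᵀ.
A^7 = [[-85, 86], [43, -42]], giving [a_8, a_7]ᵀ = [[-258], [126]].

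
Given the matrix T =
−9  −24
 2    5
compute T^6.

tr T = −4 and det T = 3, so the characteristic polynomial is λ² − (−4)λ + (3) with roots −3 and −1.
Eigenvectors give P = [[4, −3], [−1, 1]] with P⁻¹ = [[1, 3], [1, 4]], and T = P·diag(−3, −1)·P⁻¹.
Then T^6 = P·diag(729, 1)·P⁻¹ = [[2916, −3], [−729, 1]] · [[1, 3], [1, 4]] = [[2913, 8736], [−728, −2183]].

[[2913, 8736], [−728, −2183]]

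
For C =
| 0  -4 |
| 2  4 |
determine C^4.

[[-64, 0], [0, -64]]

C^2 = [[-8, -16], [8, 8]]
C^3 = [[-32, -32], [16, 0]]
C^4 = [[-64, 0], [0, -64]]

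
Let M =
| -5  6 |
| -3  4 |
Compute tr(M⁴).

tr M = -1 and det M = -2, so the characteristic polynomial is λ² − (-1)λ + (-2) with roots -2 and 1.
Eigenvectors give P = [[2, -1], [1, -1]] with P⁻¹ = [[1, -1], [1, -2]], and M = P·diag(-2, 1)·P⁻¹.
Then M⁴ = P·diag(16, 1)·P⁻¹ = [[32, -1], [16, -1]] · [[1, -1], [1, -2]] = [[31, -30], [15, -14]].

17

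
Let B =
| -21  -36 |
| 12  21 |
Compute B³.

[[-189, -324], [108, 189]]

tr B = 0 and det B = -9, so the characteristic polynomial is λ² − (0)λ + (-9) with roots 3 and -3.
Eigenvectors give P = [[3, -2], [-2, 1]] with P⁻¹ = [[-1, -2], [-2, -3]], and B = P·diag(3, -3)·P⁻¹.
Then B³ = P·diag(27, -27)·P⁻¹ = [[81, 54], [-54, -27]] · [[-1, -2], [-2, -3]] = [[-189, -324], [108, 189]].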